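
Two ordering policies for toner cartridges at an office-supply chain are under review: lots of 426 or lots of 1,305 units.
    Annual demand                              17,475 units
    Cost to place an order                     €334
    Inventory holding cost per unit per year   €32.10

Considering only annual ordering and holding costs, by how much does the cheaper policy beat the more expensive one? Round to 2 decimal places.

Annual cost at Q: ordering D·S/Q plus holding Q·H/2.
TC(426) = (17,475/426)×334 + (426/2)×32.1 = €20,538.36
TC(1,305) = (17,475/1,305)×334 + (1,305/2)×32.1 = €25,417.78
|ΔTC| = |€20,538.36 − €25,417.78| = €4,879.42

€4,879.42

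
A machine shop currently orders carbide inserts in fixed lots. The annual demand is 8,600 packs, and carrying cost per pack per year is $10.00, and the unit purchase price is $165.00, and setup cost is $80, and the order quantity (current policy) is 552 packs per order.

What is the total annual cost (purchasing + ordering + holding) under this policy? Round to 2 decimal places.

Ordering: D/Q × S = 8,600/552 × $80 = $1,246.38
Holding:  Q/2 × H = 552/2 × $10 = $2,760.00
Purchase cost = D·C = 8,600 × 165 = $1,419,000.00
Total = $1,246.38 + $2,760.00 + $1,419,000.00 = $1,423,006.38

$1,423,006.38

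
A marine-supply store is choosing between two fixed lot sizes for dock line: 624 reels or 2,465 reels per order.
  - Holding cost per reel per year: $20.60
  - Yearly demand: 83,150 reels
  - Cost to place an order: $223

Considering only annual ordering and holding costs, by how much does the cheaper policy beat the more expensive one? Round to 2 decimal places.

For each Q, cost = (D/Q)·S + (Q/2)·H.
TC(624) = (83,150/624)×223 + (624/2)×20.6 = $36,142.66
TC(2,465) = (83,150/2,465)×223 + (2,465/2)×20.6 = $32,911.79
Lots of 2,465 are cheaper by $3,230.87.

$3,230.87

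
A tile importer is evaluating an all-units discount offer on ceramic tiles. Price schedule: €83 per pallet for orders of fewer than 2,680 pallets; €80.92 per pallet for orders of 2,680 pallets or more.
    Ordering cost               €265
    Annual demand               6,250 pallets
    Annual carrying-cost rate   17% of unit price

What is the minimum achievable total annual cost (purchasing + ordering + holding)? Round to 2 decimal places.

€524,801.58

H₁ = 17%×€83 = €14.1100;  H₂ = 17%×€80.92 = €13.7564
EOQ₁ = √(2×6,250×265/14.1100) = 484.52  (< 2,680, feasible at tier 1)
EOQ₂ = √(2×6,250×265/13.7564) = 490.71  (< 2,680 → use Q = 2,680 at tier-2 price)
TC(tier 1 (EOQ₁), Q≈484.5) = €525,586.62
TC(tier 2, Q≈2,680.0) = €524,801.58
Minimum at tier 2: €524,801.58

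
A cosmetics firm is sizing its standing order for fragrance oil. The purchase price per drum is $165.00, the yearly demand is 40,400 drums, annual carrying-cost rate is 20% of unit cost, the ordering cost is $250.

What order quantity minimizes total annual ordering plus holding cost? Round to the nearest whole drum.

Holding cost per drum per year: H = 20% × $165 = $33.0000
EOQ = √(2DS/H) = √(2 × 40,400 × 250 / 33)
    = √(612,121.21) ≈ 782.38

782 drums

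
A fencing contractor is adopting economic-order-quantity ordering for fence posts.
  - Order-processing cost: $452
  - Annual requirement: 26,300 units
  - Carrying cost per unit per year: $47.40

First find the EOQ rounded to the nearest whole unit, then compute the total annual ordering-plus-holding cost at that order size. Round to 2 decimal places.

EOQ = √(2DS/H) = √(2 × 26,300 × 452 / 47.4)
    = √(501,586.50) ≈ 708.23 → Q = 708 units
Ordering: D/Q × S = 26,300/708 × $452 = $16,790.40
Holding:  Q/2 × H = 708/2 × $47.4 = $16,779.60
Total = $16,790.40 + $16,779.60 = $33,570.00

$33,570.00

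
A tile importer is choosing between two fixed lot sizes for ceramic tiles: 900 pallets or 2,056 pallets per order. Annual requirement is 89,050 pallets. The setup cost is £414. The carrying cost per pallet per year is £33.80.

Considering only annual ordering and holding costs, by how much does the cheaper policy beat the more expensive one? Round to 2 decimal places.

£3,495.33

TC(Q) = (D/Q)S + (Q/2)H
TC(900) = (89,050/900)×414 + (900/2)×33.8 = £56,173.00
TC(2,056) = (89,050/2,056)×414 + (2,056/2)×33.8 = £52,677.67
Cheaper: Q = 2,056.  Difference = £3,495.33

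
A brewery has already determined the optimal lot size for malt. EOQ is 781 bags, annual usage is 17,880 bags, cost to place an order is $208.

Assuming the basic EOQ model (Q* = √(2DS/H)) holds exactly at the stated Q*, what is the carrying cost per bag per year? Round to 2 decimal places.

EOQ relation: Q² = 2DS/H, so rearrange for the unknown.
H = 2DS / Q² = 2 × 17,880 × 208 / 781² = 12.1944

$12.19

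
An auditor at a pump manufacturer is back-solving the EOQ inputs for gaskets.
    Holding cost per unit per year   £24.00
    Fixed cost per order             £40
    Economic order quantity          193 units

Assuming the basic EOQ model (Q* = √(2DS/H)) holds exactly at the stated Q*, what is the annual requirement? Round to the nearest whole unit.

11,175 units per year

From Q* = √(2DS/H) ⇒ Q*² = 2DS/H.
D = Q²H / (2S) = 193² × 24 / (2 × 40) = 11,174.70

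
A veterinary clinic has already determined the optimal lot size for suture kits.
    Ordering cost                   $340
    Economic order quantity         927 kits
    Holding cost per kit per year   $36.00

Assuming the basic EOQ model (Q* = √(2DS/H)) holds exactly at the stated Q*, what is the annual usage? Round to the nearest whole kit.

45,494 kits per year

From Q* = √(2DS/H) ⇒ Q*² = 2DS/H.
D = Q²H / (2S) = 927² × 36 / (2 × 340) = 45,493.89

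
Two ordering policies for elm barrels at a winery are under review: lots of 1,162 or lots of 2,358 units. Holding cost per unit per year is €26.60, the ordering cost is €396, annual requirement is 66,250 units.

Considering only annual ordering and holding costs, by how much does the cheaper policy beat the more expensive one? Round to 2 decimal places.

TC(Q) = (D/Q)S + (Q/2)H
TC(1,162) = (66,250/1,162)×396 + (1,162/2)×26.6 = €38,032.05
TC(2,358) = (66,250/2,358)×396 + (2,358/2)×26.6 = €42,487.35
|ΔTC| = |€38,032.05 − €42,487.35| = €4,455.30

€4,455.30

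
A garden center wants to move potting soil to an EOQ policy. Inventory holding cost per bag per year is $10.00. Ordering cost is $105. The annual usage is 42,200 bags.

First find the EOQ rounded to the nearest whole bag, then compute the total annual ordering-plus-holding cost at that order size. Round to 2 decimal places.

2DS/H = 2·42,200·105/10 = 886,200.00
EOQ = √886,200.00 ≈ 941.38 → Q = 941 bags
Orders/yr = 42,200/941 = 44.846; ordering cost = 44.846 × $105 = $4,708.82
Average inventory = 941/2 = 470.5; holding cost = 470.5 × $10 = $4,705.00
Total = $4,708.82 + $4,705.00 = $9,413.82

$9,413.82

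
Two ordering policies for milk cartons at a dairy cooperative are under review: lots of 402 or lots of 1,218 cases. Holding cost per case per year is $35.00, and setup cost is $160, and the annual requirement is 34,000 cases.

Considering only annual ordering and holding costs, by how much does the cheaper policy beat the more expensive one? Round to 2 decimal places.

$5,214.00

For each Q, cost = (D/Q)·S + (Q/2)·H.
TC(402) = (34,000/402)×160 + (402/2)×35 = $20,567.34
TC(1,218) = (34,000/1,218)×160 + (1,218/2)×35 = $25,781.34
Cheaper: Q = 402.  Difference = $5,214.00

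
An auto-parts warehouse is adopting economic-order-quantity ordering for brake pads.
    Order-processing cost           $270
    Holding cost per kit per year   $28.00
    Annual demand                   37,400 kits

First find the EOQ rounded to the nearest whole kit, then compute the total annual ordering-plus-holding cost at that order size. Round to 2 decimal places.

2DS/H = 2·37,400·270/28 = 721,285.71
EOQ = √721,285.71 ≈ 849.29 → Q = 849 kits
Orders/yr = 37,400/849 = 44.052; ordering cost = 44.052 × $270 = $11,893.99
Average inventory = 849/2 = 424.5; holding cost = 424.5 × $28 = $11,886.00
Total = $11,893.99 + $11,886.00 = $23,779.99

$23,779.99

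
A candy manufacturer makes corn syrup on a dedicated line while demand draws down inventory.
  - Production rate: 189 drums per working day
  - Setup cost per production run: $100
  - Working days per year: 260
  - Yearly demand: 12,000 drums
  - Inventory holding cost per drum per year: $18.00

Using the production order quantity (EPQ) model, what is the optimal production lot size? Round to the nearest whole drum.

420 drums

d = 12,000/260 = 46.1538 drums/day;  effective holding cost H(1 − d/p) = 18·(1 − 46.1538/189) = 13.60440
Q* = √(2DS / H_eff) = √(2·12,000·100 / 13.60440) ≈ 420.02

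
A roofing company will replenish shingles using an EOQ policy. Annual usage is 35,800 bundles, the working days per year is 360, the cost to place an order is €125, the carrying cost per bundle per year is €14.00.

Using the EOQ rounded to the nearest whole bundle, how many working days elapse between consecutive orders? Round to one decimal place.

8.0 days

EOQ = √(2DS/H) = √(2 × 35,800 × 125 / 14)
    = √(639,285.71) ≈ 799.55 → Q = 800 bundles
Cycle time = (working days × Q)/D = (360 × 800) / 35,800 = 8.045 days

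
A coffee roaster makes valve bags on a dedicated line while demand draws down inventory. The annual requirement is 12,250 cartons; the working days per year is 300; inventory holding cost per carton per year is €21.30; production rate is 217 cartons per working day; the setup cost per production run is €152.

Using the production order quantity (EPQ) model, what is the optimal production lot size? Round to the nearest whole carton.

d = 12,250/300 = 40.8333 cartons/day;  effective holding cost H(1 − d/p) = 21.3·(1 − 40.8333/217) = 17.29194
Q* = √(2DS / H_eff) = √(2·12,250·152 / 17.29194) ≈ 464.07

464 cartons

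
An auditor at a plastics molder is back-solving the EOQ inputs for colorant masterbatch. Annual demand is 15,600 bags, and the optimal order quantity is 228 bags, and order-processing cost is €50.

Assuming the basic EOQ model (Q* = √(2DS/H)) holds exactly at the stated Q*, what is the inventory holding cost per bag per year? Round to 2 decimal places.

€30.01

Since Q* = (2DS/H)^½, squaring gives Q*²·H = 2DS.
H = 2DS / Q² = 2 × 15,600 × 50 / 228² = 30.0092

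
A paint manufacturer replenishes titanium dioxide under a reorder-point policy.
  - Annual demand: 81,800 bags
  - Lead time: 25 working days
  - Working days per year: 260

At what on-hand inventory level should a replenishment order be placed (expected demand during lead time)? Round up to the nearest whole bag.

7,866 bags

Daily demand d = 81,800 / 260 = 314.615 bags/day
Demand during lead time = 314.615 × 25 = 7,865.38
Reorder point = 7,865.38 → round up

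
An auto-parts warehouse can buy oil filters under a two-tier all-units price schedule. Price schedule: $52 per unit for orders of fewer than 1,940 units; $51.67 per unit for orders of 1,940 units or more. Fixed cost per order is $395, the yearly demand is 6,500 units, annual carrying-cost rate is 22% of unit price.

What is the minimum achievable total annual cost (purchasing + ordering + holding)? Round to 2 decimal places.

H₁ = 22%×$52 = $11.4400;  H₂ = 22%×$51.67 = $11.3674
EOQ₁ = √(2×6,500×395/11.4400) = 669.97  (< 1,940, feasible at tier 1)
EOQ₂ = √(2×6,500×395/11.3674) = 672.11  (< 1,940 → use Q = 1,940 at tier-2 price)
TC(tier 1 (EOQ₁), Q≈670.0) = $345,664.49
TC(tier 2, Q≈1,940.0) = $348,204.83
Minimum at tier 1 (EOQ₁): $345,664.49

$345,664.49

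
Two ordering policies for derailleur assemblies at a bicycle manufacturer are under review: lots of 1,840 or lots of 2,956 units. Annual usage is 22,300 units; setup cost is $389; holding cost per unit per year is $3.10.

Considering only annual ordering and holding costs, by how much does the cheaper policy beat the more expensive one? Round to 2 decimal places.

Annual cost at Q: ordering D·S/Q plus holding Q·H/2.
TC(1,840) = (22,300/1,840)×389 + (1,840/2)×3.1 = $7,566.51
TC(2,956) = (22,300/2,956)×389 + (2,956/2)×3.1 = $7,516.41
Lots of 2,956 are cheaper by $50.10.

$50.10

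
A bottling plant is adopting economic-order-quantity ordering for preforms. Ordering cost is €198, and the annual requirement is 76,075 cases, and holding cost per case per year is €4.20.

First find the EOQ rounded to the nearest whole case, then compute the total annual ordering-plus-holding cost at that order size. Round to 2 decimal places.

2DS/H = 2·76,075·198/4.2 = 7,172,785.71
EOQ = √7,172,785.71 ≈ 2,678.21 → Q = 2,678 cases
Ordering: D/Q × S = 76,075/2,678 × €198 = €5,624.66
Holding:  Q/2 × H = 2,678/2 × €4.2 = €5,623.80
Total = €5,624.66 + €5,623.80 = €11,248.46

€11,248.46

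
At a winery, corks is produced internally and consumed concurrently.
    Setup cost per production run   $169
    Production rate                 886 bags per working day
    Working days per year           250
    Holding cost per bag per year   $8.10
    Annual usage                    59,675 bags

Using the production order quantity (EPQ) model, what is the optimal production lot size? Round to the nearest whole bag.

1,846 bags

Daily demand d = 59,675/250 = 238.700; p = 886; 1 − d/p = 0.73059
EPQ = √(2DS / (H(1 − d/p)))
    = √(2 × 59,675 × 169 / (8.1 × 0.73059)) ≈ 1,846.19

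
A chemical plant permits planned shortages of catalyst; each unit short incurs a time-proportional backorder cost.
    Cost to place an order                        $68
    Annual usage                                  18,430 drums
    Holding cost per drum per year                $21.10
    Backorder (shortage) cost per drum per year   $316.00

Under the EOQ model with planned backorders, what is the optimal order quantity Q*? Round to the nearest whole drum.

Basic EOQ = √(2·18,430·68/21.1) = 344.660
Backorder adjustment √((H+b)/b) = √((21.1+316)/316) = 1.0328
Q* = 344.660 × 1.0328 ≈ 355.98

356 drums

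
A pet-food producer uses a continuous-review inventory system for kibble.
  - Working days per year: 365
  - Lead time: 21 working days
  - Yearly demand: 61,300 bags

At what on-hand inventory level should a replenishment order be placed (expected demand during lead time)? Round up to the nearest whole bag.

3,527 bags

Daily demand d = 61,300 / 365 = 167.945 bags/day
Demand during lead time = 167.945 × 21 = 3,526.85
Reorder point = 3,526.85 → round up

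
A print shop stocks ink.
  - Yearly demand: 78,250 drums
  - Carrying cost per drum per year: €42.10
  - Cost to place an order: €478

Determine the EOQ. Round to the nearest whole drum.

1,333 drums

2DS/H = 2·78,250·478/42.1 = 1,776,888.36
EOQ = √1,776,888.36 ≈ 1,333.00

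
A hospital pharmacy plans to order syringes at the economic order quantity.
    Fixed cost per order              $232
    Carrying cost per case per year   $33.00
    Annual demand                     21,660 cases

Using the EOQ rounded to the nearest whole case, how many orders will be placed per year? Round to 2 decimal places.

Optimal lot size Q* = (2 × 21,660 × $232 / $33)^½ ≈ 551.86 → Q = 552
Orders per year = D/Q = 21,660 / 552 = 39.239

39.24 orders per year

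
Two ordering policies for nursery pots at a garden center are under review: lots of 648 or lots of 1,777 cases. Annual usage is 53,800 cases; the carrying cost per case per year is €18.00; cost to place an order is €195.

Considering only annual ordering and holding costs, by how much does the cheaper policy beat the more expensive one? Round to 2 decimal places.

€125.04

Annual cost at Q: ordering D·S/Q plus holding Q·H/2.
TC(648) = (53,800/648)×195 + (648/2)×18 = €22,021.81
TC(1,777) = (53,800/1,777)×195 + (1,777/2)×18 = €21,896.77
|ΔTC| = |€22,021.81 − €21,896.77| = €125.04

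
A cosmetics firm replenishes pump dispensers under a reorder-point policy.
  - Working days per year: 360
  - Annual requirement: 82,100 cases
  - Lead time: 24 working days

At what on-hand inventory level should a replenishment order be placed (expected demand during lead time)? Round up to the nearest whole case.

Daily demand d = 82,100 / 360 = 228.056 cases/day
Demand during lead time = 228.056 × 24 = 5,473.33
Reorder point = 5,473.33 → round up

5,474 cases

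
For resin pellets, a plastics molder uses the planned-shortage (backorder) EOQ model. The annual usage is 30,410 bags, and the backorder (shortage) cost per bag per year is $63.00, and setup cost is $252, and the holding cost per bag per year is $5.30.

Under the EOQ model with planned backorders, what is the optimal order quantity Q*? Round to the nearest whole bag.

Basic EOQ = √(2·30,410·252/5.3) = 1,700.535
Backorder adjustment √((H+b)/b) = √((5.3+63)/63) = 1.0412
Q* = 1,700.535 × 1.0412 ≈ 1,770.62

1,771 bags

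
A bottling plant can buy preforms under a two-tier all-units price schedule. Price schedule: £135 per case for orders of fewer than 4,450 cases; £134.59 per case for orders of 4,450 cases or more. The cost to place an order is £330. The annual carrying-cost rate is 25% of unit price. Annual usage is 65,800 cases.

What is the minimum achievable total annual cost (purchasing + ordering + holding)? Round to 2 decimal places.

H₁ = 25%×£135 = £33.7500;  H₂ = 25%×£134.59 = £33.6475
EOQ₁ = √(2×65,800×330/33.7500) = 1,134.35  (< 4,450, feasible at tier 1)
EOQ₂ = √(2×65,800×330/33.6475) = 1,136.08  (< 4,450 → use Q = 4,450 at tier-2 price)
TC(tier 1 (EOQ₁), Q≈1,134.4) = £8,921,284.40
TC(tier 2, Q≈4,450.0) = £8,935,767.24
Minimum at tier 1 (EOQ₁): £8,921,284.40

£8,921,284.40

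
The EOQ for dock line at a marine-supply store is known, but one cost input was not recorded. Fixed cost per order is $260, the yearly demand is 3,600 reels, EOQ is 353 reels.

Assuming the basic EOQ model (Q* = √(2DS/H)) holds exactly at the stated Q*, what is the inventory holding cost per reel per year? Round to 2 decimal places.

EOQ relation: Q² = 2DS/H, so rearrange for the unknown.
H = 2DS / Q² = 2 × 3,600 × 260 / 353² = 15.0230

$15.02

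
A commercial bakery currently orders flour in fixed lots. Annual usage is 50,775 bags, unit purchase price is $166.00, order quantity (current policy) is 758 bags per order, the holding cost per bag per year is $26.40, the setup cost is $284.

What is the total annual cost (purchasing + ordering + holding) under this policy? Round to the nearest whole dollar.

$8,457,679

Orders/yr = 50,775/758 = 66.985; ordering cost = 66.985 × $284 = $19,023.88
Average inventory = 758/2 = 379; holding cost = 379 × $26.4 = $10,005.60
Purchase cost = D·C = 50,775 × 166 = $8,428,650.00
Total = $19,023.88 + $10,005.60 + $8,428,650.00 = $8,457,679.48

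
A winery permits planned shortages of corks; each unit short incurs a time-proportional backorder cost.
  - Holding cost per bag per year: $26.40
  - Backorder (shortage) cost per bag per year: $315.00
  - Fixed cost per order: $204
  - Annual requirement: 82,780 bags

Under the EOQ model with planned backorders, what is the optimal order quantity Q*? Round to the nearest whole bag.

1,178 bags

Q* = √(2DS/H) · √((H + b)/b)
   = √(2 × 82,780 × 204 / 26.4) · √((26.4 + 315) / 315)
   = 1,131.074 × 1.0411 ≈ 1,177.52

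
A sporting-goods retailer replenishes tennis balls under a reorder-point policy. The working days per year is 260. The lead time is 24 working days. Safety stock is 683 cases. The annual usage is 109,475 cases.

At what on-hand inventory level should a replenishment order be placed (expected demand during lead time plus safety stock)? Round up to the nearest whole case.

Daily demand d = 109,475 / 260 = 421.058 cases/day
Demand during lead time = 421.058 × 24 = 10,105.38
Reorder point = 10,105.38 + 683 = 10,788.38 → round up

10,789 cases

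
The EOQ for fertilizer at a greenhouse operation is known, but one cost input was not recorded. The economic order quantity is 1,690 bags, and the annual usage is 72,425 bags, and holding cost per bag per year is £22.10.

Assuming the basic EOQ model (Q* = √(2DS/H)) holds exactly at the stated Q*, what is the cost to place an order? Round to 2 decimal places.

Since Q* = (2DS/H)^½, squaring gives Q*²·H = 2DS.
S = Q²H / (2D) = 1,690² × 22.1 / (2 × 72,425) = 435.7598

£435.76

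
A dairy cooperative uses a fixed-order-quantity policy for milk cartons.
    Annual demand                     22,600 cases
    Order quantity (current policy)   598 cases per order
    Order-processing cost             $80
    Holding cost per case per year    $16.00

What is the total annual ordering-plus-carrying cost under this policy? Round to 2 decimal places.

Annual ordering cost = (D/Q)·S = (22,600/598) × 80 = $3,023.41
Annual holding cost  = (Q/2)·H = (598/2) × 16 = $4,784.00
Total = $3,023.41 + $4,784.00 = $7,807.41

$7,807.41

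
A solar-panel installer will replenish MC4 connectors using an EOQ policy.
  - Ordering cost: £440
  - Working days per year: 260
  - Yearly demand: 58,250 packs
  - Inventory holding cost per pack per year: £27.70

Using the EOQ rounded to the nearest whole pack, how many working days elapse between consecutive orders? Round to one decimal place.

6.1 days

EOQ = √(2DS/H) = √(2 × 58,250 × 440 / 27.7)
    = √(1,850,541.52) ≈ 1,360.35 → Q = 1,360 packs
T = Q/D × 260 days = 1,360/58,250 × 260 = 6.070 days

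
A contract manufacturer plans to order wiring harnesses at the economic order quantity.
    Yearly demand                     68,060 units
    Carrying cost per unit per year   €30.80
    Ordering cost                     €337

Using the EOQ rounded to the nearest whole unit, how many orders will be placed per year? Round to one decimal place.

55.8 orders per year

Q* = √(2·D·S / H) = √(2·68,060·337 / 30.8) = √1,489,364.9 ≈ 1,220.40 → Q = 1,220
N = D/Q = 68,060/1,220 ≈ 55.787 orders/yr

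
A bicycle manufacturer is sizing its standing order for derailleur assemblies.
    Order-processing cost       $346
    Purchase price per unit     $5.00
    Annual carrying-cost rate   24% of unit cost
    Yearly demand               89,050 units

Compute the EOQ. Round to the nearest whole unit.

Carrying cost H = $5 × 24% = $1.2000/unit/yr
Q* = √(2·D·S / H) = √(2·89,050·346 / 1.2) = √51,352,166.7 ≈ 7,166.04

7,166 units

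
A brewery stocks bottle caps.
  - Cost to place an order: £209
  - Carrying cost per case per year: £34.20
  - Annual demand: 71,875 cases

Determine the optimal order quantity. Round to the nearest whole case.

2DS/H = 2·71,875·209/34.2 = 878,472.22
EOQ = √878,472.22 ≈ 937.27

937 cases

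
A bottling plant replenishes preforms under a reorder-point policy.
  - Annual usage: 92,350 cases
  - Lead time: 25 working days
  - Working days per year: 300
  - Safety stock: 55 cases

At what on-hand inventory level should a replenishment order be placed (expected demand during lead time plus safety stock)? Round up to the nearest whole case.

7,751 cases

Daily demand d = 92,350 / 300 = 307.833 cases/day
Demand during lead time = 307.833 × 25 = 7,695.83
Reorder point = 7,695.83 + 55 = 7,750.83 → round up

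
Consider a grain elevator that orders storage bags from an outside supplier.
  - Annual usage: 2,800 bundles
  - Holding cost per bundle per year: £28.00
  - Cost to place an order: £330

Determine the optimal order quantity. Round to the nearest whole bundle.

257 bundles

2DS/H = 2·2,800·330/28 = 66,000.00
EOQ = √66,000.00 ≈ 256.90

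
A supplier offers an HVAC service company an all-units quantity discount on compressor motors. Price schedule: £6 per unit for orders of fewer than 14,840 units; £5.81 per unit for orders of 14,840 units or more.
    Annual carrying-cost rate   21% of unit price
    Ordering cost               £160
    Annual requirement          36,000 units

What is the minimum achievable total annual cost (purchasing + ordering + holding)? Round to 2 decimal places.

H₁ = 21%×£6 = £1.2600;  H₂ = 21%×£5.81 = £1.2201
EOQ₁ = √(2×36,000×160/1.2600) = 3,023.72  (< 14,840, feasible at tier 1)
EOQ₂ = √(2×36,000×160/1.2201) = 3,072.76  (< 14,840 → use Q = 14,840 at tier-2 price)
TC(tier 1 (EOQ₁), Q≈3,023.7) = £219,809.88
TC(tier 2, Q≈14,840.0) = £218,601.28
Minimum at tier 2: £218,601.28

£218,601.28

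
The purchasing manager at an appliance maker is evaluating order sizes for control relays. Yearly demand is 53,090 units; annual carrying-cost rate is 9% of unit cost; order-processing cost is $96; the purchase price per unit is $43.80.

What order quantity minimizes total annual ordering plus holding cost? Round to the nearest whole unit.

Carrying cost H = $43.8 × 9% = $3.9420/unit/yr
Q* = √(2·D·S / H) = √(2·53,090·96 / 3.942) = √2,585,814.3 ≈ 1,608.05

1,608 units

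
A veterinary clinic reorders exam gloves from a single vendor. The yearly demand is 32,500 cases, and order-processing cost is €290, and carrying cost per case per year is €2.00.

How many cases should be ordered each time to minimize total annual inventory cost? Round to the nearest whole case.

EOQ = √(2DS/H) = √(2 × 32,500 × 290 / 2)
    = √(9,425,000.00) ≈ 3,070.02

3,070 cases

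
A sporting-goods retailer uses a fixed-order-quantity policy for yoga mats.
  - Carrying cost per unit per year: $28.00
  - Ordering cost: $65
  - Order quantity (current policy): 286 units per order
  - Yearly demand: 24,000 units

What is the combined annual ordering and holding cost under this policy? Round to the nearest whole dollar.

$9,459

Orders/yr = 24,000/286 = 83.916; ordering cost = 83.916 × $65 = $5,454.55
Average inventory = 286/2 = 143; holding cost = 143 × $28 = $4,004.00
Total = $5,454.55 + $4,004.00 = $9,458.55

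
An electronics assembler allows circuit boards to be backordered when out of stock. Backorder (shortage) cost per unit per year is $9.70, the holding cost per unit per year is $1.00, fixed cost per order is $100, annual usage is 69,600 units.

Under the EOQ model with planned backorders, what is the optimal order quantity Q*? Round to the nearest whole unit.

3,919 units

Basic EOQ = √(2·69,600·100/1) = 3,730.952
Backorder adjustment √((H+b)/b) = √((1+9.7)/9.7) = 1.0503
Q* = 3,730.952 × 1.0503 ≈ 3,918.55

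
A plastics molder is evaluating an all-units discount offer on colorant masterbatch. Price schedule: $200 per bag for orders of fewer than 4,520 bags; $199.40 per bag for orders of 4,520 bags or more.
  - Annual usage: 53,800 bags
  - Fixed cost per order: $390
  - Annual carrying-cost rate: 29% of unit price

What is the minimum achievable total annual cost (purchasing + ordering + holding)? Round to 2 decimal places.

H₁ = 29%×$200 = $58.0000;  H₂ = 29%×$199.40 = $57.8260
EOQ₁ = √(2×53,800×390/58.0000) = 850.60  (< 4,520, feasible at tier 1)
EOQ₂ = √(2×53,800×390/57.8260) = 851.88  (< 4,520 → use Q = 4,520 at tier-2 price)
TC(tier 1 (EOQ₁), Q≈850.6) = $10,809,334.69
TC(tier 2, Q≈4,520.0) = $10,863,048.80
Minimum at tier 1 (EOQ₁): $10,809,334.69

$10,809,334.69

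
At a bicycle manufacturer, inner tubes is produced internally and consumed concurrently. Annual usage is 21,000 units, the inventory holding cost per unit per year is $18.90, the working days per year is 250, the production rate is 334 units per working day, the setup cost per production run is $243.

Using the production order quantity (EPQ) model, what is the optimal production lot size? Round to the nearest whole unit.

849 units

d = 21,000/250 = 84.0000 units/day;  effective holding cost H(1 − d/p) = 18.9·(1 − 84.0000/334) = 14.14671
Q* = √(2DS / H_eff) = √(2·21,000·243 / 14.14671) ≈ 849.38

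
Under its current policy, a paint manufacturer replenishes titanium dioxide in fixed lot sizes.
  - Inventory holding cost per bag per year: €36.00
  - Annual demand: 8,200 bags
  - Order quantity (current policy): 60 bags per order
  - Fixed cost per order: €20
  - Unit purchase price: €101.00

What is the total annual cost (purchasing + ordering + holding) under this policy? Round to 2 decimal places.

Annual ordering cost = (D/Q)·S = (8,200/60) × 20 = €2,733.33
Annual holding cost  = (Q/2)·H = (60/2) × 36 = €1,080.00
Purchase cost = D·C = 8,200 × 101 = €828,200.00
Total = €2,733.33 + €1,080.00 + €828,200.00 = €832,013.33

€832,013.33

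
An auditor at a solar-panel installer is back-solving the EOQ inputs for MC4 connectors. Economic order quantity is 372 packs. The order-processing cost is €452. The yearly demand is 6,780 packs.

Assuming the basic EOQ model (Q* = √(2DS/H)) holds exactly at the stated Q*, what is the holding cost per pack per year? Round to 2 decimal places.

EOQ relation: Q² = 2DS/H, so rearrange for the unknown.
H = 2DS / Q² = 2 × 6,780 × 452 / 372² = 44.2907

€44.29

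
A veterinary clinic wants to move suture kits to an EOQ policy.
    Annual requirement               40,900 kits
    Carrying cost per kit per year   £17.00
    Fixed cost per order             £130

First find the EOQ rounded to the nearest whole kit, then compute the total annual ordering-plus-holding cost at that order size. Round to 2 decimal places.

Optimal lot size Q* = (2 × 40,900 × £130 / £17)^½ ≈ 790.90 → Q = 791 kits
Orders/yr = 40,900/791 = 51.707; ordering cost = 51.707 × £130 = £6,721.87
Average inventory = 791/2 = 395.5; holding cost = 395.5 × £17 = £6,723.50
Total = £6,721.87 + £6,723.50 = £13,445.37

£13,445.37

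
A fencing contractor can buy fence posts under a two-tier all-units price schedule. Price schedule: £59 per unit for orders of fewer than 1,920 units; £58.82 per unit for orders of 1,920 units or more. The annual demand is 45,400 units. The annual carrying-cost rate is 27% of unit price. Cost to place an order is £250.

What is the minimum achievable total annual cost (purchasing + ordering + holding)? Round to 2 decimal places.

H₁ = 27%×£59 = £15.9300;  H₂ = 27%×£58.82 = £15.8814
EOQ₁ = √(2×45,400×250/15.9300) = 1,193.73  (< 1,920, feasible at tier 1)
EOQ₂ = √(2×45,400×250/15.8814) = 1,195.55  (< 1,920 → use Q = 1,920 at tier-2 price)
TC(tier 1 (EOQ₁), Q≈1,193.7) = £2,697,616.07
TC(tier 2, Q≈1,920.0) = £2,691,585.60
Minimum at tier 2: £2,691,585.60

£2,691,585.60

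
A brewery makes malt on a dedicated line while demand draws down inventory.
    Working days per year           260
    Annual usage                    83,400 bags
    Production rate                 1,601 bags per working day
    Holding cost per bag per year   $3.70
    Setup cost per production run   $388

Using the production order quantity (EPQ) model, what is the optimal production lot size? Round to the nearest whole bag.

Daily demand d = 83,400/260 = 320.769; p = 1601; 1 − d/p = 0.79964
EPQ = √(2DS / (H(1 − d/p)))
    = √(2 × 83,400 × 388 / (3.7 × 0.79964)) ≈ 4,676.97

4,677 bags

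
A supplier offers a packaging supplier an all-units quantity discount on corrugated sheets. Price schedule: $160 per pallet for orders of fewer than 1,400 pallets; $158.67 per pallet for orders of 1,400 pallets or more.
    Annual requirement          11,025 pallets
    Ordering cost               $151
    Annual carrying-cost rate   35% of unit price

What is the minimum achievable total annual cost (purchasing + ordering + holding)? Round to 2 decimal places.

$1,777,654.85

H₁ = 35%×$160 = $56.0000;  H₂ = 35%×$158.67 = $55.5345
EOQ₁ = √(2×11,025×151/56.0000) = 243.84  (< 1,400, feasible at tier 1)
EOQ₂ = √(2×11,025×151/55.5345) = 244.86  (< 1,400 → use Q = 1,400 at tier-2 price)
TC(tier 1 (EOQ₁), Q≈243.8) = $1,777,654.85
TC(tier 2, Q≈1,400.0) = $1,789,400.02
Minimum at tier 1 (EOQ₁): $1,777,654.85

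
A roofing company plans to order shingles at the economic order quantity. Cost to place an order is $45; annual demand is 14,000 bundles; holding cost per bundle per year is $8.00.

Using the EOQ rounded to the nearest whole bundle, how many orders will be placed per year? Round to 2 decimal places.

Q* = √(2·D·S / H) = √(2·14,000·45 / 8) = √157,500.0 ≈ 396.86 → Q = 397
N = D/Q = 14,000/397 ≈ 35.264 orders/yr

35.26 orders per year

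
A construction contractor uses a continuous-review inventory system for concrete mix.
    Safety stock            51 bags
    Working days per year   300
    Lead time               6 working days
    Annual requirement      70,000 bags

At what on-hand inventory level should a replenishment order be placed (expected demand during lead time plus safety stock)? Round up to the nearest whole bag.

1,451 bags

Daily demand d = 70,000 / 300 = 233.333 bags/day
Demand during lead time = 233.333 × 6 = 1,400.00
Reorder point = 1,400.00 + 51 = 1,451.00 → round up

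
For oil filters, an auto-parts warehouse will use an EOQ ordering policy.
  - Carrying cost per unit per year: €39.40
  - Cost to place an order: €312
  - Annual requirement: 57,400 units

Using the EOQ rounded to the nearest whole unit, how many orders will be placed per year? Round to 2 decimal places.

60.23 orders per year

EOQ = √(2DS/H) = √(2 × 57,400 × 312 / 39.4)
    = √(909,076.14) ≈ 953.45 → Q = 953
N = D/Q = 57,400/953 ≈ 60.231 orders/yr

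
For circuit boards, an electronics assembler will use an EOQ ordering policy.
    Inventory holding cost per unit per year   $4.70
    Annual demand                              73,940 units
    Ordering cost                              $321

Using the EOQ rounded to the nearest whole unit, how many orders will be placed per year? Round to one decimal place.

23.3 orders per year

EOQ = √(2DS/H) = √(2 × 73,940 × 321 / 4.7)
    = √(10,099,889.36) ≈ 3,178.03 → Q = 3,178
Orders per year = D/Q = 73,940 / 3,178 = 23.266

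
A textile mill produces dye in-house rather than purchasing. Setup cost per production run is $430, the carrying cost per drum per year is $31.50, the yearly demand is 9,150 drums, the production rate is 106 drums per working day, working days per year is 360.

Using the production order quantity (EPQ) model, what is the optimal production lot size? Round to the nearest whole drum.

Daily demand d = 9,150/360 = 25.417; p = 106; 1 − d/p = 0.76022
EPQ = √(2DS / (H(1 − d/p)))
    = √(2 × 9,150 × 430 / (31.5 × 0.76022)) ≈ 573.24

573 drums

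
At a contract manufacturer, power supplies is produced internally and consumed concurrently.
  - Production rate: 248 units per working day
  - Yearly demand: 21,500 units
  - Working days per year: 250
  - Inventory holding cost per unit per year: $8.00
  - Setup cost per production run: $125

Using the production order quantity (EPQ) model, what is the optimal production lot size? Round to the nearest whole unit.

Daily demand d = 21,500/250 = 86.000; p = 248; 1 − d/p = 0.65323
EPQ = √(2DS / (H(1 − d/p)))
    = √(2 × 21,500 × 125 / (8 × 0.65323)) ≈ 1,014.17

1,014 units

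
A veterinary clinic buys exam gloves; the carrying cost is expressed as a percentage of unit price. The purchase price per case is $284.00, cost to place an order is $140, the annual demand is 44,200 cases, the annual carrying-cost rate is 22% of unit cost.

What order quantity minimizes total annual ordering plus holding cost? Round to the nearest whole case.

Carrying cost H = $284 × 22% = $62.4800/case/yr
2DS/H = 2·44,200·140/62.48 = 198,079.39
EOQ = √198,079.39 ≈ 445.06

445 cases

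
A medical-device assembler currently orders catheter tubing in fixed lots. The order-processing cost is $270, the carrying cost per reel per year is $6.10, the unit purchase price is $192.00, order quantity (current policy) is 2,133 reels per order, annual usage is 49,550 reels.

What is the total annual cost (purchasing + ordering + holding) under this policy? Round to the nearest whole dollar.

Annual ordering cost = (D/Q)·S = (49,550/2,133) × 270 = $6,272.15
Annual holding cost  = (Q/2)·H = (2,133/2) × 6.1 = $6,505.65
Purchase cost = D·C = 49,550 × 192 = $9,513,600.00
Total = $6,272.15 + $6,505.65 + $9,513,600.00 = $9,526,377.80

$9,526,378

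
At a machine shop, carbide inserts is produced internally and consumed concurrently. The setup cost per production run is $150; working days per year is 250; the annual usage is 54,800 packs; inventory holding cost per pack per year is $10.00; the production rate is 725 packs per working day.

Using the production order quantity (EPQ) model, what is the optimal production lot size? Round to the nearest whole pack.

Daily demand d = 54,800/250 = 219.200; p = 725; 1 − d/p = 0.69766
EPQ = √(2DS / (H(1 − d/p)))
    = √(2 × 54,800 × 150 / (10 × 0.69766)) ≈ 1,535.08

1,535 packs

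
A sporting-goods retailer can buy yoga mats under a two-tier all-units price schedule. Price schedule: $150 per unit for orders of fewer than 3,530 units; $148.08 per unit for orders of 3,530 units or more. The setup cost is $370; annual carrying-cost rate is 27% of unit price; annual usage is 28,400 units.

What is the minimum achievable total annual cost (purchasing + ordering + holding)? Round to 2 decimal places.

H₁ = 27%×$150 = $40.5000;  H₂ = 27%×$148.08 = $39.9816
EOQ₁ = √(2×28,400×370/40.5000) = 720.36  (< 3,530, feasible at tier 1)
EOQ₂ = √(2×28,400×370/39.9816) = 725.01  (< 3,530 → use Q = 3,530 at tier-2 price)
TC(tier 1 (EOQ₁), Q≈720.4) = $4,289,174.44
TC(tier 2, Q≈3,530.0) = $4,279,016.29
Minimum at tier 2: $4,279,016.29

$4,279,016.29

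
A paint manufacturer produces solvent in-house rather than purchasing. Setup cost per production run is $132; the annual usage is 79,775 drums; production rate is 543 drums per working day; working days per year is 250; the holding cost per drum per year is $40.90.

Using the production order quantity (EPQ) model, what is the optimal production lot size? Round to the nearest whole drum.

Daily demand d = 79,775/250 = 319.100; p = 543; 1 − d/p = 0.41234
EPQ = √(2DS / (H(1 − d/p)))
    = √(2 × 79,775 × 132 / (40.9 × 0.41234)) ≈ 1,117.50

1,117 drums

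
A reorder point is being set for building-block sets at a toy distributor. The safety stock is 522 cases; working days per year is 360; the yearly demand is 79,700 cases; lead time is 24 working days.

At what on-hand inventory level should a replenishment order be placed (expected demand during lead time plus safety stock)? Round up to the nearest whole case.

5,836 cases

Daily demand d = 79,700 / 360 = 221.389 cases/day
Demand during lead time = 221.389 × 24 = 5,313.33
Reorder point = 5,313.33 + 522 = 5,835.33 → round up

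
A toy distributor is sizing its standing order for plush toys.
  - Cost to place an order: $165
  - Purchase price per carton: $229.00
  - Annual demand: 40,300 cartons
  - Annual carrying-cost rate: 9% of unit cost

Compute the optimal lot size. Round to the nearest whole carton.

803 cartons

H = i·C = 0.09 × $229 = $20.6100 per carton-year
Optimal lot size Q* = (2 × 40,300 × $165 / $20.61)^½ ≈ 803.29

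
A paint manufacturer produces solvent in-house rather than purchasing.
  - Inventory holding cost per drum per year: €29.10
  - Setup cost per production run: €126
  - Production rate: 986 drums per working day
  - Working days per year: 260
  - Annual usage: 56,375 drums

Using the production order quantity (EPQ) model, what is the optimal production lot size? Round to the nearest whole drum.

791 drums

Daily demand d = 56,375/260 = 216.827; p = 986; 1 − d/p = 0.78009
EPQ = √(2DS / (H(1 − d/p)))
    = √(2 × 56,375 × 126 / (29.1 × 0.78009)) ≈ 791.09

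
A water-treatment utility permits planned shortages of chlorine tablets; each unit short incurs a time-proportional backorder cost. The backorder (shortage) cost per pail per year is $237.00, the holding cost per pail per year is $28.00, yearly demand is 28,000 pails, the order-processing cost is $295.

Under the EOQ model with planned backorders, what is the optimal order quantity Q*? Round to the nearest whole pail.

Basic EOQ = √(2·28,000·295/28) = 768.115
Backorder adjustment √((H+b)/b) = √((28+237)/237) = 1.0574
Q* = 768.115 × 1.0574 ≈ 812.22

812 pails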